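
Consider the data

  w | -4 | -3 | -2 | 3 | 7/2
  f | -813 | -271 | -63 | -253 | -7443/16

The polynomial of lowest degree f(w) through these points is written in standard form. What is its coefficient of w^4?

-3

L_0(w) = (w + 3)(w + 2)(w - 3)(w - 7/2) / [105] = (1/105)w^4 - (1/70)w^3 - (16/105)w^2 + (9/70)w + 3/5
L_1(w) = (w + 4)(w + 2)(w - 3)(w - 7/2) / [-39] = -(1/39)w^4 + (1/78)w^3 + (41/78)w^2 - (11/39)w - 28/13
L_2(w) = (w + 4)(w + 3)(w - 3)(w - 7/2) / [55] = (1/55)w^4 + (1/110)w^3 - (23/55)w^2 - (9/110)w + 126/55
L_3(w) = (w + 4)(w + 3)(w + 2)(w - 7/2) / [-105] = -(1/105)w^4 - (11/210)w^3 + (11/210)w^2 + (67/105)w + 4/5
L_4(w) = (w + 4)(w + 3)(w + 2)(w - 3) / [2145/16] = (16/2145)w^4 + (32/715)w^3 - (16/2145)w^2 - (288/715)w - 384/715
f(w) = (-813)·L_0 + (-271)·L_1 + (-63)·L_2 + (-253)·L_3 + (-7443/16)·L_4
Only the coefficient of w^4 is needed; take it from each L_i and combine:
(-813)·(1/105) + (-271)·(-1/39) + (-63)·(1/55) + (-253)·(-1/105) + (-7443/16)·(16/2145) = -3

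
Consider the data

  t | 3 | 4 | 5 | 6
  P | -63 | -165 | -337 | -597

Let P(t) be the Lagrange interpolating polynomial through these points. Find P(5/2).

-261/8

Evaluate each Lagrange basis at t = 5/2:
L_0(5/2) = (-3/2)·(-5/2)·(-7/2)/[(-1)·(-2)·(-3)] = 35/16
L_1(5/2) = (-1/2)·(-5/2)·(-7/2)/[(1)·(-1)·(-2)] = -35/16
L_2(5/2) = (-1/2)·(-3/2)·(-7/2)/[(2)·(1)·(-1)] = 21/16
L_3(5/2) = (-1/2)·(-3/2)·(-5/2)/[(3)·(2)·(1)] = -5/16
Sum: (-63)·(35/16) + (-165)·(-35/16) + (-337)·(21/16) + (-597)·(-5/16) = -261/8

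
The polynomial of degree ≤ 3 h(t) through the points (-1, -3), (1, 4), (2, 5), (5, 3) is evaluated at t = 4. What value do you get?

Evaluate each Lagrange basis at t = 4:
L_0(4) = (3)·(2)·(-1)/[(-2)·(-3)·(-6)] = 1/6
L_1(4) = (5)·(2)·(-1)/[(2)·(-1)·(-4)] = -5/4
L_2(4) = (5)·(3)·(-1)/[(3)·(1)·(-3)] = 5/3
L_3(4) = (5)·(3)·(2)/[(6)·(4)·(3)] = 5/12
Sum: (-3)·(1/6) + 4·(-5/4) + 5·(5/3) + 3·(5/12) = 49/12

49/12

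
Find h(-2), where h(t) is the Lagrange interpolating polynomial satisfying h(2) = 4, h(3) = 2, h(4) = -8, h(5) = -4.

Evaluate each Lagrange basis at t = -2:
L_0(-2) = (-5)·(-6)·(-7)/[(-1)·(-2)·(-3)] = 35
L_1(-2) = (-4)·(-6)·(-7)/[(1)·(-1)·(-2)] = -84
L_2(-2) = (-4)·(-5)·(-7)/[(2)·(1)·(-1)] = 70
L_3(-2) = (-4)·(-5)·(-6)/[(3)·(2)·(1)] = -20
Sum: 4·(35) + 2·(-84) + (-8)·(70) + (-4)·(-20) = -508

-508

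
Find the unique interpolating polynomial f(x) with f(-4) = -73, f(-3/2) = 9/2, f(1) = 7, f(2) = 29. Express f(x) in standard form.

Newton's divided differences:
f[-4,-3/2] = (9/2 - (-73)) / (-3/2 - (-4)) = 31
f[-3/2,1] = (7 - 9/2) / (1 - (-3/2)) = 1
f[1,2] = (29 - 7) / (2 - 1) = 22
f[-4,-3/2,1] = (1 - 31) / (1 - (-4)) = -6
f[-3/2,1,2] = (22 - 1) / (2 - (-3/2)) = 6
f[-4,-3/2,1,2] = (6 - (-6)) / (2 - (-4)) = 2
f(x) = -73 + 31·(x + 4) + (-6)·(x + 4)(x + 3/2) + 2·(x + 4)(x + 3/2)(x - 1)
Expanding: f(x) = 2x^3 + 3x^2 - x + 3

f(x) = 2x^3 + 3x^2 - x + 3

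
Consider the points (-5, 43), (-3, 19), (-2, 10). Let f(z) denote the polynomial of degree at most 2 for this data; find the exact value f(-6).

58

Evaluate each Lagrange basis at z = -6:
L_0(-6) = (-3)·(-4)/[(-2)·(-3)] = 2
L_1(-6) = (-1)·(-4)/[(2)·(-1)] = -2
L_2(-6) = (-1)·(-3)/[(3)·(1)] = 1
Sum: 43·(2) + 19·(-2) + 10·(1) = 58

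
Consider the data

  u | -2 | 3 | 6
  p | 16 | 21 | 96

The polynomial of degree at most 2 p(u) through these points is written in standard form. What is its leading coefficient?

3

Build the Lagrange basis polynomials:
L_0(u) = (u - 3)(u - 6) / [40] = (1/40)u^2 - (9/40)u + 9/20
L_1(u) = (u + 2)(u - 6) / [-15] = -(1/15)u^2 + (4/15)u + 4/5
L_2(u) = (u + 2)(u - 3) / [24] = (1/24)u^2 - (1/24)u - 1/4
p(u) = 16·L_0 + 21·L_1 + 96·L_2
Only the coefficient of u^2 is needed; take it from each L_i and combine:
16·(1/40) + 21·(-1/15) + 96·(1/24) = 3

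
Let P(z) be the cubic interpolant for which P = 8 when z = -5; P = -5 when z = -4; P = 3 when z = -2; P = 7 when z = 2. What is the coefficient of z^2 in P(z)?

L_0(z) = (z + 4)(z + 2)(z - 2) / [-21] = -(1/21)z^3 - (4/21)z^2 + (4/21)z + 16/21
L_1(z) = (z + 5)(z + 2)(z - 2) / [12] = (1/12)z^3 + (5/12)z^2 - (1/3)z - 5/3
L_2(z) = (z + 5)(z + 4)(z - 2) / [-24] = -(1/24)z^3 - (7/24)z^2 - (1/12)z + 5/3
L_3(z) = (z + 5)(z + 4)(z + 2) / [168] = (1/168)z^3 + (11/168)z^2 + (19/84)z + 5/21
P(z) = 8·L_0 + (-5)·L_1 + 3·L_2 + 7·L_3
Only the coefficient of z^2 is needed; take it from each L_i and combine:
8·(-4/21) + (-5)·(5/12) + 3·(-7/24) + 7·(11/168) = -169/42

-169/42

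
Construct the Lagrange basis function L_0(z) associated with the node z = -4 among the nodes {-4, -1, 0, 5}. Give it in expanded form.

L_0(z) = -(1/108)z^3 + (1/27)z^2 + (5/108)z

L_0(z) = (z + 1)z(z - 5) / [(-3)·(-4)·(-9)]
       = (z^3 - 4z^2 - 5z) / (-108)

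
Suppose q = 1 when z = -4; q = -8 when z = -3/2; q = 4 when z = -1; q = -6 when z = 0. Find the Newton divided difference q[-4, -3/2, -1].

46/5

q[-4,-3/2] = (-8 - 1) / (-3/2 - (-4)) = -18/5
q[-3/2,-1] = (4 - (-8)) / (-1 - (-3/2)) = 24
q[-4,-3/2,-1] = (24 - (-18/5)) / (-1 - (-4)) = 46/5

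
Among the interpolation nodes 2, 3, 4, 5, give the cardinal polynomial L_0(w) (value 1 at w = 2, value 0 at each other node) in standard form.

L_0(w) = -(1/6)w^3 + 2w^2 - (47/6)w + 10

L_0(w) = (w - 3)(w - 4)(w - 5) / [(-1)·(-2)·(-3)]
       = (w^3 - 12w^2 + 47w - 60) / (-6)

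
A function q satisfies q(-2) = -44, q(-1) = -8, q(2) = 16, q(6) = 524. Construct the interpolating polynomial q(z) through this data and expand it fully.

L_0(z) = (z + 1)(z - 2)(z - 6) / [-32] = -(1/32)z^3 + (7/32)z^2 - (1/8)z - 3/8
L_1(z) = (z + 2)(z - 2)(z - 6) / [21] = (1/21)z^3 - (2/7)z^2 - (4/21)z + 8/7
L_2(z) = (z + 2)(z + 1)(z - 6) / [-48] = -(1/48)z^3 + (1/16)z^2 + (1/3)z + 1/4
L_3(z) = (z + 2)(z + 1)(z - 2) / [224] = (1/224)z^3 + (1/224)z^2 - (1/56)z - 1/56
q(z) = (-44)·L_0 + (-8)·L_1 + 16·L_2 + 524·L_3
  (-44)·L_0(z) = (11/8)z^3 - (77/8)z^2 + (11/2)z + 33/2
  (-8)·L_1(z) = -(8/21)z^3 + (16/7)z^2 + (32/21)z - 64/7
  16·L_2(z) = -(1/3)z^3 + z^2 + (16/3)z + 4
  524·L_3(z) = (131/56)z^3 + (131/56)z^2 - (131/14)z - 131/14
Adding term by term: 3z^3 - 4z^2 + 3z + 2

q(z) = 3z^3 - 4z^2 + 3z + 2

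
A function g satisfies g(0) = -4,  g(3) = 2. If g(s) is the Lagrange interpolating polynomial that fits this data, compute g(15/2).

11

Evaluate each Lagrange basis at s = 15/2:
L_0(15/2) = (9/2)/[(-3)] = -3/2
L_1(15/2) = (15/2)/[(3)] = 5/2
Sum: (-4)·(-3/2) + 2·(5/2) = 11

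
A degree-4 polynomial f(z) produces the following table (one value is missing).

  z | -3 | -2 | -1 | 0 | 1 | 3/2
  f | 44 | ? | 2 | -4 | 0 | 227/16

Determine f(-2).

12

The 5 known values determine f uniquely (degree ≤ 4).
Evaluate each Lagrange basis at z = -2:
L_0(-2) = (-1)·(-2)·(-3)·(-7/2)/[(-2)·(-3)·(-4)·(-9/2)] = 7/36
L_1(-2) = (1)·(-2)·(-3)·(-7/2)/[(2)·(-1)·(-2)·(-5/2)] = 21/10
L_2(-2) = (1)·(-1)·(-3)·(-7/2)/[(3)·(1)·(-1)·(-3/2)] = -7/3
L_3(-2) = (1)·(-1)·(-2)·(-7/2)/[(4)·(2)·(1)·(-1/2)] = 7/4
L_4(-2) = (1)·(-1)·(-2)·(-3)/[(9/2)·(5/2)·(3/2)·(1/2)] = -32/45
Sum: 44·(7/36) + 2·(21/10) + (-4)·(-7/3) + 0 + 227/16·(-32/45) = 12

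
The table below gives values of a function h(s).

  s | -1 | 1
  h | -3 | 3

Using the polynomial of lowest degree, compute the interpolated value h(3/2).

9/2

L_0(3/2) = (1/2)/[(-2)] = -1/4
L_1(3/2) = (5/2)/[(2)] = 5/4
Sum: (-3)·(-1/4) + 3·(5/4) = 9/2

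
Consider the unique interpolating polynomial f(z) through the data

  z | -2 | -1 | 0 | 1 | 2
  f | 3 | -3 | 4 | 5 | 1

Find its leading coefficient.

The leading coefficient equals the top divided difference f[-2,-1,0,1,2].
f[-2,-1] = (-3 - 3) / (-1 - (-2)) = -6
f[-1,0] = (4 - (-3)) / (0 - (-1)) = 7
f[0,1] = (5 - 4) / (1 - 0) = 1
f[1,2] = (1 - 5) / (2 - 1) = -4
f[-2,-1,0] = (7 - (-6)) / (0 - (-2)) = 13/2
f[-1,0,1] = (1 - 7) / (1 - (-1)) = -3
f[0,1,2] = (-4 - 1) / (2 - 0) = -5/2
f[-2,-1,0,1] = (-3 - 13/2) / (1 - (-2)) = -19/6
f[-1,0,1,2] = (-5/2 - (-3)) / (2 - (-1)) = 1/6
f[-2,-1,0,1,2] = (1/6 - (-19/6)) / (2 - (-2)) = 5/6

5/6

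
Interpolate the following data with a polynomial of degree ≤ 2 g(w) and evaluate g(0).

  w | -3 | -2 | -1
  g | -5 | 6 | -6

-41

Evaluate each Lagrange basis at w = 0:
L_0(0) = (2)·(1)/[(-1)·(-2)] = 1
L_1(0) = (3)·(1)/[(1)·(-1)] = -3
L_2(0) = (3)·(2)/[(2)·(1)] = 3
Sum: (-5)·(1) + 6·(-3) + (-6)·(3) = -41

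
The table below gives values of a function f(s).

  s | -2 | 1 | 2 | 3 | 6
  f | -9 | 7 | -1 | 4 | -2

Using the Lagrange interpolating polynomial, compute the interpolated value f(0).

Evaluate each Lagrange basis at s = 0:
L_0(0) = (-1)·(-2)·(-3)·(-6)/[(-3)·(-4)·(-5)·(-8)] = 3/40
L_1(0) = (2)·(-2)·(-3)·(-6)/[(3)·(-1)·(-2)·(-5)] = 12/5
L_2(0) = (2)·(-1)·(-3)·(-6)/[(4)·(1)·(-1)·(-4)] = -9/4
L_3(0) = (2)·(-1)·(-2)·(-6)/[(5)·(2)·(1)·(-3)] = 4/5
L_4(0) = (2)·(-1)·(-2)·(-3)/[(8)·(5)·(4)·(3)] = -1/40
Sum: (-9)·(3/40) + 7·(12/5) + (-1)·(-9/4) + 4·(4/5) + (-2)·(-1/40) = 173/8

173/8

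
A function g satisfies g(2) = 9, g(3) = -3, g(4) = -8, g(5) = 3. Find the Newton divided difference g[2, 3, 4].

g[2,3] = (-3 - 9) / (3 - 2) = -12
g[3,4] = (-8 - (-3)) / (4 - 3) = -5
g[2,3,4] = (-5 - (-12)) / (4 - 2) = 7/2

7/2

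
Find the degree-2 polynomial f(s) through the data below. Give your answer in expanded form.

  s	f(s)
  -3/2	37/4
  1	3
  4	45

L_0(s) = (s - 1)(s - 4) / [55/4] = (4/55)s^2 - (4/11)s + 16/55
L_1(s) = (s + 3/2)(s - 4) / [-15/2] = -(2/15)s^2 + (1/3)s + 4/5
L_2(s) = (s + 3/2)(s - 1) / [33/2] = (2/33)s^2 + (1/33)s - 1/11
f(s) = (37/4)·L_0 + 3·L_1 + 45·L_2
  (37/4)·L_0(s) = (37/55)s^2 - (37/11)s + 148/55
  3·L_1(s) = -(2/5)s^2 + s + 12/5
  45·L_2(s) = (30/11)s^2 + (15/11)s - 45/11
Adding term by term: 3s^2 - s + 1

f(s) = 3s^2 - s + 1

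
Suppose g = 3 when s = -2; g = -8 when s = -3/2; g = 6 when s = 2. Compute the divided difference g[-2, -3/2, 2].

g[-2,-3/2] = (-8 - 3) / (-3/2 - (-2)) = -22
g[-3/2,2] = (6 - (-8)) / (2 - (-3/2)) = 4
g[-2,-3/2,2] = (4 - (-22)) / (2 - (-2)) = 13/2

13/2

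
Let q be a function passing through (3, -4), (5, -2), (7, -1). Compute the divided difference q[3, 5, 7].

-1/8

q[3,5] = (-2 - (-4)) / (5 - 3) = 1
q[5,7] = (-1 - (-2)) / (7 - 5) = 1/2
q[3,5,7] = (1/2 - 1) / (7 - 3) = -1/8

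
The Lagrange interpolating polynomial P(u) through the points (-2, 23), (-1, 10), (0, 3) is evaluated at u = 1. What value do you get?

Evaluate each Lagrange basis at u = 1:
L_0(1) = (2)·(1)/[(-1)·(-2)] = 1
L_1(1) = (3)·(1)/[(1)·(-1)] = -3
L_2(1) = (3)·(2)/[(2)·(1)] = 3
Sum: 23·(1) + 10·(-3) + 3·(3) = 2

2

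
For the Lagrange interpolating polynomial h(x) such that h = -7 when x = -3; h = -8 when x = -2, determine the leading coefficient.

-1

The leading coefficient equals the top divided difference h[-3,-2].
h[-3,-2] = (-8 - (-7)) / (-2 - (-3)) = -1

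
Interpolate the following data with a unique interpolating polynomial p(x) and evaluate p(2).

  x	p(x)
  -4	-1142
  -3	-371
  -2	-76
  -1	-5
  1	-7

Using Newton's divided-difference form:
p[-4,-3] = (-371 - (-1142)) / (-3 - (-4)) = 771
p[-3,-2] = (-76 - (-371)) / (-2 - (-3)) = 295
p[-2,-1] = (-5 - (-76)) / (-1 - (-2)) = 71
p[-1,1] = (-7 - (-5)) / (1 - (-1)) = -1
p[-4,-3,-2] = (295 - 771) / (-2 - (-4)) = -238
p[-3,-2,-1] = (71 - 295) / (-1 - (-3)) = -112
p[-2,-1,1] = (-1 - 71) / (1 - (-2)) = -24
p[-4,-3,-2,-1] = (-112 - (-238)) / (-1 - (-4)) = 42
p[-3,-2,-1,1] = (-24 - (-112)) / (1 - (-3)) = 22
p[-4,-3,-2,-1,1] = (22 - 42) / (1 - (-4)) = -4
p(2) = -1142 + 771·(6) + (-238)·(6)·(5) + 42·(6)·(5)·(4) + (-4)·(6)·(5)·(4)·(3) = -56

-56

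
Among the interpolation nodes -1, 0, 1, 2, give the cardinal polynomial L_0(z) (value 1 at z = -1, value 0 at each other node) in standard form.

L_0(z) = -(1/6)z^3 + (1/2)z^2 - (1/3)z

L_0(z) = z(z - 1)(z - 2) / [(-1)·(-2)·(-3)]
       = (z^3 - 3z^2 + 2z) / (-6)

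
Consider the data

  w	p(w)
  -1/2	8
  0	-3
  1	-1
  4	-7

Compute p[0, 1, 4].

-1

p[0,1] = (-1 - (-3)) / (1 - 0) = 2
p[1,4] = (-7 - (-1)) / (4 - 1) = -2
p[0,1,4] = (-2 - 2) / (4 - 0) = -1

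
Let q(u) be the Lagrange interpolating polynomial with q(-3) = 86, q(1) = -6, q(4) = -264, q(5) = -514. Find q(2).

-34

Evaluate each Lagrange basis at u = 2:
L_0(2) = (1)·(-2)·(-3)/[(-4)·(-7)·(-8)] = -3/112
L_1(2) = (5)·(-2)·(-3)/[(4)·(-3)·(-4)] = 5/8
L_2(2) = (5)·(1)·(-3)/[(7)·(3)·(-1)] = 5/7
L_3(2) = (5)·(1)·(-2)/[(8)·(4)·(1)] = -5/16
Sum: 86·(-3/112) + (-6)·(5/8) + (-264)·(5/7) + (-514)·(-5/16) = -34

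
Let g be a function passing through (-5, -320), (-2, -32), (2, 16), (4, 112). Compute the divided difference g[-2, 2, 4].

6

g[-2,2] = (16 - (-32)) / (2 - (-2)) = 12
g[2,4] = (112 - 16) / (4 - 2) = 48
g[-2,2,4] = (48 - 12) / (4 - (-2)) = 6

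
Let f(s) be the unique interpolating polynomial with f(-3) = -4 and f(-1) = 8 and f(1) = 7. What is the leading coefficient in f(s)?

L_0(s) = (s + 1)(s - 1) / [8] = (1/8)s^2 - 1/8
L_1(s) = (s + 3)(s - 1) / [-4] = -(1/4)s^2 - (1/2)s + 3/4
L_2(s) = (s + 3)(s + 1) / [8] = (1/8)s^2 + (1/2)s + 3/8
f(s) = (-4)·L_0 + 8·L_1 + 7·L_2
Only the coefficient of s^2 is needed; take it from each L_i and combine:
(-4)·(1/8) + 8·(-1/4) + 7·(1/8) = -13/8

-13/8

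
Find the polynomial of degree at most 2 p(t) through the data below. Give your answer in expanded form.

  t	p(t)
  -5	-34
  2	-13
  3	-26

L_0(t) = (t - 2)(t - 3) / [56] = (1/56)t^2 - (5/56)t + 3/28
L_1(t) = (t + 5)(t - 3) / [-7] = -(1/7)t^2 - (2/7)t + 15/7
L_2(t) = (t + 5)(t - 2) / [8] = (1/8)t^2 + (3/8)t - 5/4
p(t) = (-34)·L_0 + (-13)·L_1 + (-26)·L_2
  (-34)·L_0(t) = -(17/28)t^2 + (85/28)t - 51/14
  (-13)·L_1(t) = (13/7)t^2 + (26/7)t - 195/7
  (-26)·L_2(t) = -(13/4)t^2 - (39/4)t + 65/2
Adding term by term: -2t^2 - 3t + 1

p(t) = -2t^2 - 3t + 1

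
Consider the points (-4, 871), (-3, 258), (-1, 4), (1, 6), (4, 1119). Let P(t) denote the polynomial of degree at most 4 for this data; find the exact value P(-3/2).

Using Newton's divided-difference form:
P[-4,-3] = (258 - 871) / (-3 - (-4)) = -613
P[-3,-1] = (4 - 258) / (-1 - (-3)) = -127
P[-1,1] = (6 - 4) / (1 - (-1)) = 1
P[1,4] = (1119 - 6) / (4 - 1) = 371
P[-4,-3,-1] = (-127 - (-613)) / (-1 - (-4)) = 162
P[-3,-1,1] = (1 - (-127)) / (1 - (-3)) = 32
P[-1,1,4] = (371 - 1) / (4 - (-1)) = 74
P[-4,-3,-1,1] = (32 - 162) / (1 - (-4)) = -26
P[-3,-1,1,4] = (74 - 32) / (4 - (-3)) = 6
P[-4,-3,-1,1,4] = (6 - (-26)) / (4 - (-4)) = 4
P(-3/2) = 871 + (-613)·(5/2) + 162·(5/2)·(3/2) + (-26)·(5/2)·(3/2)·(-1/2) + 4·(5/2)·(3/2)·(-1/2)·(-5/2) = 27/2

27/2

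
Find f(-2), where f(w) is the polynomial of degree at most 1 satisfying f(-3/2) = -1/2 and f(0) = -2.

L_0(-2) = (-2)/[(-3/2)] = 4/3
L_1(-2) = (-1/2)/[(3/2)] = -1/3
Sum: (-1/2)·(4/3) + (-2)·(-1/3) = 0

0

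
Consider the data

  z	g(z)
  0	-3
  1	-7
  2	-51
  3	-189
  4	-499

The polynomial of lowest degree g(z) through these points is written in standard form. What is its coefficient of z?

Build the Lagrange basis polynomials:
L_0(z) = (z - 1)(z - 2)(z - 3)(z - 4) / [24] = (1/24)z^4 - (5/12)z^3 + (35/24)z^2 - (25/12)z + 1
L_1(z) = z(z - 2)(z - 3)(z - 4) / [-6] = -(1/6)z^4 + (3/2)z^3 - (13/3)z^2 + 4z
L_2(z) = z(z - 1)(z - 3)(z - 4) / [4] = (1/4)z^4 - 2z^3 + (19/4)z^2 - 3z
L_3(z) = z(z - 1)(z - 2)(z - 4) / [-6] = -(1/6)z^4 + (7/6)z^3 - (7/3)z^2 + (4/3)z
L_4(z) = z(z - 1)(z - 2)(z - 3) / [24] = (1/24)z^4 - (1/4)z^3 + (11/24)z^2 - (1/4)z
g(z) = (-3)·L_0 + (-7)·L_1 + (-51)·L_2 + (-189)·L_3 + (-499)·L_4
Only the coefficient of z is needed; take it from each L_i and combine:
(-3)·(-25/12) + (-7)·(4) + (-51)·(-3) + (-189)·(4/3) + (-499)·(-1/4) = 4

4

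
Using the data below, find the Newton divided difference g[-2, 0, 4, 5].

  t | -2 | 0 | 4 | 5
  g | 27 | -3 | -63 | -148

-2

g[-2,0] = (-3 - 27) / (0 - (-2)) = -15
g[0,4] = (-63 - (-3)) / (4 - 0) = -15
g[4,5] = (-148 - (-63)) / (5 - 4) = -85
g[-2,0,4] = (-15 - (-15)) / (4 - (-2)) = 0
g[0,4,5] = (-85 - (-15)) / (5 - 0) = -14
g[-2,0,4,5] = (-14 - 0) / (5 - (-2)) = -2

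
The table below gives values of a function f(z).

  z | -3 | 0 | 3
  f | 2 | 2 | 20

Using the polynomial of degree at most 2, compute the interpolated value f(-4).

6

Evaluate each Lagrange basis at z = -4:
L_0(-4) = (-4)·(-7)/[(-3)·(-6)] = 14/9
L_1(-4) = (-1)·(-7)/[(3)·(-3)] = -7/9
L_2(-4) = (-1)·(-4)/[(6)·(3)] = 2/9
Sum: 2·(14/9) + 2·(-7/9) + 20·(2/9) = 6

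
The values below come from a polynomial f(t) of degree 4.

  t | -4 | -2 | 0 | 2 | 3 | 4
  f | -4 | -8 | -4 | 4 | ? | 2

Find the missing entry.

353/64

The 5 known values determine f uniquely (degree ≤ 4).
Evaluate each Lagrange basis at t = 3:
L_0(3) = (5)·(3)·(1)·(-1)/[(-2)·(-4)·(-6)·(-8)] = -5/128
L_1(3) = (7)·(3)·(1)·(-1)/[(2)·(-2)·(-4)·(-6)] = 7/32
L_2(3) = (7)·(5)·(1)·(-1)/[(4)·(2)·(-2)·(-4)] = -35/64
L_3(3) = (7)·(5)·(3)·(-1)/[(6)·(4)·(2)·(-2)] = 35/32
L_4(3) = (7)·(5)·(3)·(1)/[(8)·(6)·(4)·(2)] = 35/128
Sum: (-4)·(-5/128) + (-8)·(7/32) + (-4)·(-35/64) + 4·(35/32) + 2·(35/128) = 353/64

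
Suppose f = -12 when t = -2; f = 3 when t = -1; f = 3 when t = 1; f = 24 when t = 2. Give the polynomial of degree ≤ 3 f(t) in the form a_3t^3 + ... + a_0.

f(t) = 3t^3 + t^2 - 3t + 2

Build the Lagrange basis polynomials:
L_0(t) = (t + 1)(t - 1)(t - 2) / [-12] = -(1/12)t^3 + (1/6)t^2 + (1/12)t - 1/6
L_1(t) = (t + 2)(t - 1)(t - 2) / [6] = (1/6)t^3 - (1/6)t^2 - (2/3)t + 2/3
L_2(t) = (t + 2)(t + 1)(t - 2) / [-6] = -(1/6)t^3 - (1/6)t^2 + (2/3)t + 2/3
L_3(t) = (t + 2)(t + 1)(t - 1) / [12] = (1/12)t^3 + (1/6)t^2 - (1/12)t - 1/6
f(t) = (-12)·L_0 + 3·L_1 + 3·L_2 + 24·L_3
  (-12)·L_0(t) = t^3 - 2t^2 - t + 2
  3·L_1(t) = (1/2)t^3 - (1/2)t^2 - 2t + 2
  3·L_2(t) = -(1/2)t^3 - (1/2)t^2 + 2t + 2
  24·L_3(t) = 2t^3 + 4t^2 - 2t - 4
Adding term by term: 3t^3 + t^2 - 3t + 2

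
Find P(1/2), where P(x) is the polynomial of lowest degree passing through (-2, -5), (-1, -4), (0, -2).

Evaluate each Lagrange basis at x = 1/2:
L_0(1/2) = (3/2)·(1/2)/[(-1)·(-2)] = 3/8
L_1(1/2) = (5/2)·(1/2)/[(1)·(-1)] = -5/4
L_2(1/2) = (5/2)·(3/2)/[(2)·(1)] = 15/8
Sum: (-5)·(3/8) + (-4)·(-5/4) + (-2)·(15/8) = -5/8

-5/8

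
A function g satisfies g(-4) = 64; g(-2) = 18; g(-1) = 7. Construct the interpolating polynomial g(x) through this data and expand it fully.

Build the Lagrange basis polynomials:
L_0(x) = (x + 2)(x + 1) / [6] = (1/6)x^2 + (1/2)x + 1/3
L_1(x) = (x + 4)(x + 1) / [-2] = -(1/2)x^2 - (5/2)x - 2
L_2(x) = (x + 4)(x + 2) / [3] = (1/3)x^2 + 2x + 8/3
g(x) = 64·L_0 + 18·L_1 + 7·L_2
  64·L_0(x) = (32/3)x^2 + 32x + 64/3
  18·L_1(x) = -9x^2 - 45x - 36
  7·L_2(x) = (7/3)x^2 + 14x + 56/3
Adding term by term: 4x^2 + x + 4

g(x) = 4x^2 + x + 4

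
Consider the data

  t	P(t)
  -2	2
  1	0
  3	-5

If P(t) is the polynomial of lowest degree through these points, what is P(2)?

-32/15

Using Newton's divided-difference form:
P[-2,1] = (0 - 2) / (1 - (-2)) = -2/3
P[1,3] = (-5 - 0) / (3 - 1) = -5/2
P[-2,1,3] = (-5/2 - (-2/3)) / (3 - (-2)) = -11/30
P(2) = 2 + (-2/3)·(4) + (-11/30)·(4)·(1) = -32/15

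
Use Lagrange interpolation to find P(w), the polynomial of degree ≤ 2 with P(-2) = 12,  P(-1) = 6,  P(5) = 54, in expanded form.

P(w) = 2w^2 + 4

Build the Lagrange basis polynomials:
L_0(w) = (w + 1)(w - 5) / [7] = (1/7)w^2 - (4/7)w - 5/7
L_1(w) = (w + 2)(w - 5) / [-6] = -(1/6)w^2 + (1/2)w + 5/3
L_2(w) = (w + 2)(w + 1) / [42] = (1/42)w^2 + (1/14)w + 1/21
P(w) = 12·L_0 + 6·L_1 + 54·L_2
  12·L_0(w) = (12/7)w^2 - (48/7)w - 60/7
  6·L_1(w) = -w^2 + 3w + 10
  54·L_2(w) = (9/7)w^2 + (27/7)w + 18/7
Adding term by term: 2w^2 + 4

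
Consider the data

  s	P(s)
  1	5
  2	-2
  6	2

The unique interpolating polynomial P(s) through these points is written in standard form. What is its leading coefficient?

8/5

The leading coefficient equals the top divided difference P[1,2,6].
P[1,2] = (-2 - 5) / (2 - 1) = -7
P[2,6] = (2 - (-2)) / (6 - 2) = 1
P[1,2,6] = (1 - (-7)) / (6 - 1) = 8/5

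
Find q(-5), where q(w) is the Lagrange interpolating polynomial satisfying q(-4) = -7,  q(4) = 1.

-8

Evaluate each Lagrange basis at w = -5:
L_0(-5) = (-9)/[(-8)] = 9/8
L_1(-5) = (-1)/[(8)] = -1/8
Sum: (-7)·(9/8) + 1·(-1/8) = -8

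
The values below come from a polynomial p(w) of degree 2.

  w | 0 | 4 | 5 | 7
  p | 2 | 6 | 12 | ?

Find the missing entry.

30

The 3 known values determine p uniquely (degree ≤ 2).
Evaluate each Lagrange basis at w = 7:
L_0(7) = (3)·(2)/[(-4)·(-5)] = 3/10
L_1(7) = (7)·(2)/[(4)·(-1)] = -7/2
L_2(7) = (7)·(3)/[(5)·(1)] = 21/5
Sum: 2·(3/10) + 6·(-7/2) + 12·(21/5) = 30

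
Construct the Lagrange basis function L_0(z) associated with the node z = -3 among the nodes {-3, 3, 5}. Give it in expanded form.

L_0(z) = (z - 3)(z - 5) / [(-6)·(-8)]
       = (z^2 - 8z + 15) / (48)

L_0(z) = (1/48)z^2 - (1/6)z + 5/16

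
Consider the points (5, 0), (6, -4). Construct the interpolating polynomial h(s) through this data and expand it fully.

h(s) = -4s + 20

Build the Lagrange basis polynomials:
L_0(s) = (s - 6) / [-1] = -s + 6
L_1(s) = (s - 5) / [1] = s - 5
h(s) = 0·L_0 + (-4)·L_1
  0·L_0(s) = 0
  (-4)·L_1(s) = -4s + 20
Adding term by term: -4s + 20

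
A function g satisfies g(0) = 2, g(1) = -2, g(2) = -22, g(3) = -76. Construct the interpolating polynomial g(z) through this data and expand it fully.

Build the Lagrange basis polynomials:
L_0(z) = (z - 1)(z - 2)(z - 3) / [-6] = -(1/6)z^3 + z^2 - (11/6)z + 1
L_1(z) = z(z - 2)(z - 3) / [2] = (1/2)z^3 - (5/2)z^2 + 3z
L_2(z) = z(z - 1)(z - 3) / [-2] = -(1/2)z^3 + 2z^2 - (3/2)z
L_3(z) = z(z - 1)(z - 2) / [6] = (1/6)z^3 - (1/2)z^2 + (1/3)z
g(z) = 2·L_0 + (-2)·L_1 + (-22)·L_2 + (-76)·L_3
  2·L_0(z) = -(1/3)z^3 + 2z^2 - (11/3)z + 2
  (-2)·L_1(z) = -z^3 + 5z^2 - 6z
  (-22)·L_2(z) = 11z^3 - 44z^2 + 33z
  (-76)·L_3(z) = -(38/3)z^3 + 38z^2 - (76/3)z
Adding term by term: -3z^3 + z^2 - 2z + 2

g(z) = -3z^3 + z^2 - 2z + 2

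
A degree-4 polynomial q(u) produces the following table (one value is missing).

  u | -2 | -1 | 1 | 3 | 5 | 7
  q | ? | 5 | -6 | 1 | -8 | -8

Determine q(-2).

The 5 known values determine q uniquely (degree ≤ 4).
L_0(-2) = (-3)·(-5)·(-7)·(-9)/[(-2)·(-4)·(-6)·(-8)] = 315/128
L_1(-2) = (-1)·(-5)·(-7)·(-9)/[(2)·(-2)·(-4)·(-6)] = -105/32
L_2(-2) = (-1)·(-3)·(-7)·(-9)/[(4)·(2)·(-2)·(-4)] = 189/64
L_3(-2) = (-1)·(-3)·(-5)·(-9)/[(6)·(4)·(2)·(-2)] = -45/32
L_4(-2) = (-1)·(-3)·(-5)·(-7)/[(8)·(6)·(4)·(2)] = 35/128
Sum: 5·(315/128) + (-6)·(-105/32) + 1·(189/64) + (-8)·(-45/32) + (-8)·(35/128) = 5633/128

5633/128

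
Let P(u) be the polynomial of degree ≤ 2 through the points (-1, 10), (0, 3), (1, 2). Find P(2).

L_0(2) = (2)·(1)/[(-1)·(-2)] = 1
L_1(2) = (3)·(1)/[(1)·(-1)] = -3
L_2(2) = (3)·(2)/[(2)·(1)] = 3
Sum: 10·(1) + 3·(-3) + 2·(3) = 7

7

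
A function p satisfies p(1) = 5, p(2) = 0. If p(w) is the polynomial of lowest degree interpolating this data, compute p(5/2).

-5/2

L_0(5/2) = (1/2)/[(-1)] = -1/2
L_1(5/2) = (3/2)/[(1)] = 3/2
Sum: 5·(-1/2) + 0 = -5/2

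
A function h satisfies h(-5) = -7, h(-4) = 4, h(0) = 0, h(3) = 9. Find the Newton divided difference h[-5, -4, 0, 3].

h[-5,-4] = (4 - (-7)) / (-4 - (-5)) = 11
h[-4,0] = (0 - 4) / (0 - (-4)) = -1
h[0,3] = (9 - 0) / (3 - 0) = 3
h[-5,-4,0] = (-1 - 11) / (0 - (-5)) = -12/5
h[-4,0,3] = (3 - (-1)) / (3 - (-4)) = 4/7
h[-5,-4,0,3] = (4/7 - (-12/5)) / (3 - (-5)) = 13/35

13/35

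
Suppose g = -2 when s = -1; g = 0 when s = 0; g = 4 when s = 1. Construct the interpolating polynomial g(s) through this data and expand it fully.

L_0(s) = s(s - 1) / [2] = (1/2)s^2 - (1/2)s
L_1(s) = (s + 1)(s - 1) / [-1] = -s^2 + 1
L_2(s) = (s + 1)s / [2] = (1/2)s^2 + (1/2)s
g(s) = (-2)·L_0 + 0·L_1 + 4·L_2
  (-2)·L_0(s) = -s^2 + s
  0·L_1(s) = 0
  4·L_2(s) = 2s^2 + 2s
Adding term by term: s^2 + 3s

g(s) = s^2 + 3s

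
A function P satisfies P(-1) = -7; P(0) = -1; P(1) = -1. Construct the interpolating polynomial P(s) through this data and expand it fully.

Build the Lagrange basis polynomials:
L_0(s) = s(s - 1) / [2] = (1/2)s^2 - (1/2)s
L_1(s) = (s + 1)(s - 1) / [-1] = -s^2 + 1
L_2(s) = (s + 1)s / [2] = (1/2)s^2 + (1/2)s
P(s) = (-7)·L_0 + (-1)·L_1 + (-1)·L_2
  (-7)·L_0(s) = -(7/2)s^2 + (7/2)s
  (-1)·L_1(s) = s^2 - 1
  (-1)·L_2(s) = -(1/2)s^2 - (1/2)s
Adding term by term: -3s^2 + 3s - 1

P(s) = -3s^2 + 3s - 1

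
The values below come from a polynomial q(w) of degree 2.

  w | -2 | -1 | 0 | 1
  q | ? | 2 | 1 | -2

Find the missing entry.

1

The 3 known values determine q uniquely (degree ≤ 2).
L_0(-2) = (-2)·(-3)/[(-1)·(-2)] = 3
L_1(-2) = (-1)·(-3)/[(1)·(-1)] = -3
L_2(-2) = (-1)·(-2)/[(2)·(1)] = 1
Sum: 2·(3) + 1·(-3) + (-2)·(1) = 1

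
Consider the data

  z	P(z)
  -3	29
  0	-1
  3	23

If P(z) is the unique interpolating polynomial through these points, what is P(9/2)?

Using Newton's divided-difference form:
P[-3,0] = (-1 - 29) / (0 - (-3)) = -10
P[0,3] = (23 - (-1)) / (3 - 0) = 8
P[-3,0,3] = (8 - (-10)) / (3 - (-3)) = 3
P(9/2) = 29 + (-10)·(15/2) + 3·(15/2)·(9/2) = 221/4

221/4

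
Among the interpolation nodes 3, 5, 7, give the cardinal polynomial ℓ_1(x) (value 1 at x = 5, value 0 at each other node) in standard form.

ℓ_1(x) = -(1/4)x^2 + (5/2)x - 21/4

ℓ_1(x) = (x - 3)(x - 7) / [(2)·(-2)]
       = (x^2 - 10x + 21) / (-4)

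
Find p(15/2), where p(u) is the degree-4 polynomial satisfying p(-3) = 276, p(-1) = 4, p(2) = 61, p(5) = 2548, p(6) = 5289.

L_0(15/2) = (17/2)·(11/2)·(5/2)·(3/2)/[(-2)·(-5)·(-8)·(-9)] = 187/768
L_1(15/2) = (21/2)·(11/2)·(5/2)·(3/2)/[(2)·(-3)·(-6)·(-7)] = -55/64
L_2(15/2) = (21/2)·(17/2)·(5/2)·(3/2)/[(5)·(3)·(-3)·(-4)] = 119/64
L_3(15/2) = (21/2)·(17/2)·(11/2)·(3/2)/[(8)·(6)·(3)·(-1)] = -1309/256
L_4(15/2) = (21/2)·(17/2)·(11/2)·(5/2)/[(9)·(7)·(4)·(1)] = 935/192
Sum: 276·(187/768) + 4·(-55/64) + 61·(119/64) + 2548·(-1309/256) + 5289·(935/192) = 103239/8

103239/8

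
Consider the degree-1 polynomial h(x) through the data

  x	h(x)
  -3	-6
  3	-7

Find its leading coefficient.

Build the Lagrange basis polynomials:
L_0(x) = (x - 3) / [-6] = -(1/6)x + 1/2
L_1(x) = (x + 3) / [6] = (1/6)x + 1/2
h(x) = (-6)·L_0 + (-7)·L_1
Only the coefficient of x is needed; take it from each L_i and combine:
(-6)·(-1/6) + (-7)·(1/6) = -1/6

-1/6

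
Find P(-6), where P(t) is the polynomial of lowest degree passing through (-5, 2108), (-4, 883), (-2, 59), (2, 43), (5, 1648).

4299

Evaluate each Lagrange basis at t = -6:
L_0(-6) = (-2)·(-4)·(-8)·(-11)/[(-1)·(-3)·(-7)·(-10)] = 352/105
L_1(-6) = (-1)·(-4)·(-8)·(-11)/[(1)·(-2)·(-6)·(-9)] = -88/27
L_2(-6) = (-1)·(-2)·(-8)·(-11)/[(3)·(2)·(-4)·(-7)] = 22/21
L_3(-6) = (-1)·(-2)·(-4)·(-11)/[(7)·(6)·(4)·(-3)] = -11/63
L_4(-6) = (-1)·(-2)·(-4)·(-8)/[(10)·(9)·(7)·(3)] = 32/945
Sum: 2108·(352/105) + 883·(-88/27) + 59·(22/21) + 43·(-11/63) + 1648·(32/945) = 4299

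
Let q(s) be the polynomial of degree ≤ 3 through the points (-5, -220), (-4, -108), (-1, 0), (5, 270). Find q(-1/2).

Using Newton's divided-difference form:
q[-5,-4] = (-108 - (-220)) / (-4 - (-5)) = 112
q[-4,-1] = (0 - (-108)) / (-1 - (-4)) = 36
q[-1,5] = (270 - 0) / (5 - (-1)) = 45
q[-5,-4,-1] = (36 - 112) / (-1 - (-5)) = -19
q[-4,-1,5] = (45 - 36) / (5 - (-4)) = 1
q[-5,-4,-1,5] = (1 - (-19)) / (5 - (-5)) = 2
q(-1/2) = -220 + 112·(9/2) + (-19)·(9/2)·(7/2) + 2·(9/2)·(7/2)·(1/2) = 1/2

1/2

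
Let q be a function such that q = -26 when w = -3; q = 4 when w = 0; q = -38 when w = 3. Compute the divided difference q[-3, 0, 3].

-4

q[-3,0] = (4 - (-26)) / (0 - (-3)) = 10
q[0,3] = (-38 - 4) / (3 - 0) = -14
q[-3,0,3] = (-14 - 10) / (3 - (-3)) = -4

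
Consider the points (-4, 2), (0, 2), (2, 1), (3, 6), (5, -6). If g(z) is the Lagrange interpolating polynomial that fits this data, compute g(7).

-3620/27

Evaluate each Lagrange basis at z = 7:
L_0(7) = (7)·(5)·(4)·(2)/[(-4)·(-6)·(-7)·(-9)] = 5/27
L_1(7) = (11)·(5)·(4)·(2)/[(4)·(-2)·(-3)·(-5)] = -11/3
L_2(7) = (11)·(7)·(4)·(2)/[(6)·(2)·(-1)·(-3)] = 154/9
L_3(7) = (11)·(7)·(5)·(2)/[(7)·(3)·(1)·(-2)] = -55/3
L_4(7) = (11)·(7)·(5)·(4)/[(9)·(5)·(3)·(2)] = 154/27
Sum: 2·(5/27) + 2·(-11/3) + 1·(154/9) + 6·(-55/3) + (-6)·(154/27) = -3620/27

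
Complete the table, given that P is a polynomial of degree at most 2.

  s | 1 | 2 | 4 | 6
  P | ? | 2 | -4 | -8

23/4

The 3 known values determine P uniquely (degree ≤ 2).
L_0(1) = (-3)·(-5)/[(-2)·(-4)] = 15/8
L_1(1) = (-1)·(-5)/[(2)·(-2)] = -5/4
L_2(1) = (-1)·(-3)/[(4)·(2)] = 3/8
Sum: 2·(15/8) + (-4)·(-5/4) + (-8)·(3/8) = 23/4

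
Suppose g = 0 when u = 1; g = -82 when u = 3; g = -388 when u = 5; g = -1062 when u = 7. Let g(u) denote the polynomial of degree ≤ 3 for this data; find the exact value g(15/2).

-10439/8

L_0(15/2) = (9/2)·(5/2)·(1/2)/[(-2)·(-4)·(-6)] = -15/128
L_1(15/2) = (13/2)·(5/2)·(1/2)/[(2)·(-2)·(-4)] = 65/128
L_2(15/2) = (13/2)·(9/2)·(1/2)/[(4)·(2)·(-2)] = -117/128
L_3(15/2) = (13/2)·(9/2)·(5/2)/[(6)·(4)·(2)] = 195/128
Sum: 0 + (-82)·(65/128) + (-388)·(-117/128) + (-1062)·(195/128) = -10439/8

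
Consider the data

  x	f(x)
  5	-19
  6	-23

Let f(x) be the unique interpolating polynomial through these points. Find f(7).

L_0(7) = (1)/[(-1)] = -1
L_1(7) = (2)/[(1)] = 2
Sum: (-19)·(-1) + (-23)·(2) = -27

-27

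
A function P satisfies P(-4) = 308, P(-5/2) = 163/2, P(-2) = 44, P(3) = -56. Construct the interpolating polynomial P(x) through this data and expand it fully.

Newton's divided differences:
P[-4,-5/2] = (163/2 - 308) / (-5/2 - (-4)) = -151
P[-5/2,-2] = (44 - 163/2) / (-2 - (-5/2)) = -75
P[-2,3] = (-56 - 44) / (3 - (-2)) = -20
P[-4,-5/2,-2] = (-75 - (-151)) / (-2 - (-4)) = 38
P[-5/2,-2,3] = (-20 - (-75)) / (3 - (-5/2)) = 10
P[-4,-5/2,-2,3] = (10 - 38) / (3 - (-4)) = -4
P(x) = 308 + (-151)·(x + 4) + 38·(x + 4)(x + 5/2) + (-4)·(x + 4)(x + 5/2)(x + 2)
Expanding: P(x) = -4x^3 + 4x^2 + 4x + 4

P(x) = -4x^3 + 4x^2 + 4x + 4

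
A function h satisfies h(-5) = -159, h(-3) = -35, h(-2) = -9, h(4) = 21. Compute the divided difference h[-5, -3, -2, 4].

1

h[-5,-3] = (-35 - (-159)) / (-3 - (-5)) = 62
h[-3,-2] = (-9 - (-35)) / (-2 - (-3)) = 26
h[-2,4] = (21 - (-9)) / (4 - (-2)) = 5
h[-5,-3,-2] = (26 - 62) / (-2 - (-5)) = -12
h[-3,-2,4] = (5 - 26) / (4 - (-3)) = -3
h[-5,-3,-2,4] = (-3 - (-12)) / (4 - (-5)) = 1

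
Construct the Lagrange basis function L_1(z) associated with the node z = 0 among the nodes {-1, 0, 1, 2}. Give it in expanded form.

L_1(z) = (1/2)z^3 - z^2 - (1/2)z + 1

L_1(z) = (z + 1)(z - 1)(z - 2) / [(1)·(-1)·(-2)]
       = (z^3 - 2z^2 - z + 2) / (2)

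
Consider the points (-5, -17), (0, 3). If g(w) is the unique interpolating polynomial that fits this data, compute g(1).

Evaluate each Lagrange basis at w = 1:
L_0(1) = (1)/[(-5)] = -1/5
L_1(1) = (6)/[(5)] = 6/5
Sum: (-17)·(-1/5) + 3·(6/5) = 7

7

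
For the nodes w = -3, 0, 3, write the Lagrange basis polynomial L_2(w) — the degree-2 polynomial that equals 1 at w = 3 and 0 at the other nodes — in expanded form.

L_2(w) = (w + 3)w / [(6)·(3)]
       = (w^2 + 3w) / (18)

L_2(w) = (1/18)w^2 + (1/6)w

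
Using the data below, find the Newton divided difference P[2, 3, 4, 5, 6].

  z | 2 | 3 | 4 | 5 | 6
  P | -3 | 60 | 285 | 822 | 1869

P[2,3] = (60 - (-3)) / (3 - 2) = 63
P[3,4] = (285 - 60) / (4 - 3) = 225
P[4,5] = (822 - 285) / (5 - 4) = 537
P[5,6] = (1869 - 822) / (6 - 5) = 1047
P[2,3,4] = (225 - 63) / (4 - 2) = 81
P[3,4,5] = (537 - 225) / (5 - 3) = 156
P[4,5,6] = (1047 - 537) / (6 - 4) = 255
P[2,3,4,5] = (156 - 81) / (5 - 2) = 25
P[3,4,5,6] = (255 - 156) / (6 - 3) = 33
P[2,3,4,5,6] = (33 - 25) / (6 - 2) = 2

2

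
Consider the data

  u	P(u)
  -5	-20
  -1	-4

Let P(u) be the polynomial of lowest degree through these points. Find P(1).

Evaluate each Lagrange basis at u = 1:
L_0(1) = (2)/[(-4)] = -1/2
L_1(1) = (6)/[(4)] = 3/2
Sum: (-20)·(-1/2) + (-4)·(3/2) = 4

4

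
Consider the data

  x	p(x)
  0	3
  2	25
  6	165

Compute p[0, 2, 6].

p[0,2] = (25 - 3) / (2 - 0) = 11
p[2,6] = (165 - 25) / (6 - 2) = 35
p[0,2,6] = (35 - 11) / (6 - 0) = 4

4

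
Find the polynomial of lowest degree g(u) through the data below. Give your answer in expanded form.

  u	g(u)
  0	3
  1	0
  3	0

Build the Lagrange basis polynomials:
L_0(u) = (u - 1)(u - 3) / [3] = (1/3)u^2 - (4/3)u + 1
L_1(u) = u(u - 3) / [-2] = -(1/2)u^2 + (3/2)u
L_2(u) = u(u - 1) / [6] = (1/6)u^2 - (1/6)u
g(u) = 3·L_0 + 0·L_1 + 0·L_2
  3·L_0(u) = u^2 - 4u + 3
  0·L_1(u) = 0
  0·L_2(u) = 0
Adding term by term: u^2 - 4u + 3

g(u) = u^2 - 4u + 3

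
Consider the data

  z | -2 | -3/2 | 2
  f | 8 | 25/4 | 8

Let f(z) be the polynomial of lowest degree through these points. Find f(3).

13

Evaluate each Lagrange basis at z = 3:
L_0(3) = (9/2)·(1)/[(-1/2)·(-4)] = 9/4
L_1(3) = (5)·(1)/[(1/2)·(-7/2)] = -20/7
L_2(3) = (5)·(9/2)/[(4)·(7/2)] = 45/28
Sum: 8·(9/4) + 25/4·(-20/7) + 8·(45/28) = 13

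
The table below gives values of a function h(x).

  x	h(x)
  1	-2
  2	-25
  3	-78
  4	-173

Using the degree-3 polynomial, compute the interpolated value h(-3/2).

3

Evaluate each Lagrange basis at x = -3/2:
L_0(-3/2) = (-7/2)·(-9/2)·(-11/2)/[(-1)·(-2)·(-3)] = 231/16
L_1(-3/2) = (-5/2)·(-9/2)·(-11/2)/[(1)·(-1)·(-2)] = -495/16
L_2(-3/2) = (-5/2)·(-7/2)·(-11/2)/[(2)·(1)·(-1)] = 385/16
L_3(-3/2) = (-5/2)·(-7/2)·(-9/2)/[(3)·(2)·(1)] = -105/16
Sum: (-2)·(231/16) + (-25)·(-495/16) + (-78)·(385/16) + (-173)·(-105/16) = 3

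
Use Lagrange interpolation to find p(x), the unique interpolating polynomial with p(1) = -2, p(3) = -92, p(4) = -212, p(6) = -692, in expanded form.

p(x) = -3x^3 - x^2 - 2x + 4

L_0(x) = (x - 3)(x - 4)(x - 6) / [-30] = -(1/30)x^3 + (13/30)x^2 - (9/5)x + 12/5
L_1(x) = (x - 1)(x - 4)(x - 6) / [6] = (1/6)x^3 - (11/6)x^2 + (17/3)x - 4
L_2(x) = (x - 1)(x - 3)(x - 6) / [-6] = -(1/6)x^3 + (5/3)x^2 - (9/2)x + 3
L_3(x) = (x - 1)(x - 3)(x - 4) / [30] = (1/30)x^3 - (4/15)x^2 + (19/30)x - 2/5
p(x) = (-2)·L_0 + (-92)·L_1 + (-212)·L_2 + (-692)·L_3
  (-2)·L_0(x) = (1/15)x^3 - (13/15)x^2 + (18/5)x - 24/5
  (-92)·L_1(x) = -(46/3)x^3 + (506/3)x^2 - (1564/3)x + 368
  (-212)·L_2(x) = (106/3)x^3 - (1060/3)x^2 + 954x - 636
  (-692)·L_3(x) = -(346/15)x^3 + (2768/15)x^2 - (6574/15)x + 1384/5
Adding term by term: -3x^3 - x^2 - 2x + 4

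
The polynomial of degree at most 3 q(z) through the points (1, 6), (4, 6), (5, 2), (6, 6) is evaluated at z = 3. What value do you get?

12

L_0(3) = (-1)·(-2)·(-3)/[(-3)·(-4)·(-5)] = 1/10
L_1(3) = (2)·(-2)·(-3)/[(3)·(-1)·(-2)] = 2
L_2(3) = (2)·(-1)·(-3)/[(4)·(1)·(-1)] = -3/2
L_3(3) = (2)·(-1)·(-2)/[(5)·(2)·(1)] = 2/5
Sum: 6·(1/10) + 6·(2) + 2·(-3/2) + 6·(2/5) = 12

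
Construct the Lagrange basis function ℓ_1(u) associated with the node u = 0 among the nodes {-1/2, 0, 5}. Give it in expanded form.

ℓ_1(u) = -(2/5)u^2 + (9/5)u + 1

ℓ_1(u) = (u + 1/2)(u - 5) / [(1/2)·(-5)]
       = (u^2 - (9/2)u - 5/2) / (-5/2)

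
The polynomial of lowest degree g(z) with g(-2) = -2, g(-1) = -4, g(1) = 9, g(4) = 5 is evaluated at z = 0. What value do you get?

Evaluate each Lagrange basis at z = 0:
L_0(0) = (1)·(-1)·(-4)/[(-1)·(-3)·(-6)] = -2/9
L_1(0) = (2)·(-1)·(-4)/[(1)·(-2)·(-5)] = 4/5
L_2(0) = (2)·(1)·(-4)/[(3)·(2)·(-3)] = 4/9
L_3(0) = (2)·(1)·(-1)/[(6)·(5)·(3)] = -1/45
Sum: (-2)·(-2/9) + (-4)·(4/5) + 9·(4/9) + 5·(-1/45) = 17/15

17/15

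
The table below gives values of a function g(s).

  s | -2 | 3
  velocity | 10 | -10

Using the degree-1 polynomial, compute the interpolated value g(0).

Evaluate each Lagrange basis at s = 0:
L_0(0) = (-3)/[(-5)] = 3/5
L_1(0) = (2)/[(5)] = 2/5
Sum: 10·(3/5) + (-10)·(2/5) = 2

2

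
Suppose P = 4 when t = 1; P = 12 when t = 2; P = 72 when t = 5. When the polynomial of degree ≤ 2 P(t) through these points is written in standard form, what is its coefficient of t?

-1

Build the Lagrange basis polynomials:
L_0(t) = (t - 2)(t - 5) / [4] = (1/4)t^2 - (7/4)t + 5/2
L_1(t) = (t - 1)(t - 5) / [-3] = -(1/3)t^2 + 2t - 5/3
L_2(t) = (t - 1)(t - 2) / [12] = (1/12)t^2 - (1/4)t + 1/6
P(t) = 4·L_0 + 12·L_1 + 72·L_2
Only the coefficient of t is needed; take it from each L_i and combine:
4·(-7/4) + 12·(2) + 72·(-1/4) = -1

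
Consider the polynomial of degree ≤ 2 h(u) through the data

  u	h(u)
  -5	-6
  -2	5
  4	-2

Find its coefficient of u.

-5/54

L_0(u) = (u + 2)(u - 4) / [27] = (1/27)u^2 - (2/27)u - 8/27
L_1(u) = (u + 5)(u - 4) / [-18] = -(1/18)u^2 - (1/18)u + 10/9
L_2(u) = (u + 5)(u + 2) / [54] = (1/54)u^2 + (7/54)u + 5/27
h(u) = (-6)·L_0 + 5·L_1 + (-2)·L_2
Only the coefficient of u is needed; take it from each L_i and combine:
(-6)·(-2/27) + 5·(-1/18) + (-2)·(7/54) = -5/54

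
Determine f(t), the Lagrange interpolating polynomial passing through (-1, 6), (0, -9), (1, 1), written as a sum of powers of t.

L_0(t) = t(t - 1) / [2] = (1/2)t^2 - (1/2)t
L_1(t) = (t + 1)(t - 1) / [-1] = -t^2 + 1
L_2(t) = (t + 1)t / [2] = (1/2)t^2 + (1/2)t
f(t) = 6·L_0 + (-9)·L_1 + 1·L_2
  6·L_0(t) = 3t^2 - 3t
  (-9)·L_1(t) = 9t^2 - 9
  1·L_2(t) = (1/2)t^2 + (1/2)t
Adding term by term: (25/2)t^2 - (5/2)t - 9

f(t) = (25/2)t^2 - (5/2)t - 9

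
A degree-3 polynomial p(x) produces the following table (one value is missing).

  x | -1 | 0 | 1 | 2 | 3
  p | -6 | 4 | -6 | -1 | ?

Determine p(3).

54

The 4 known values determine p uniquely (degree ≤ 3).
L_0(3) = (3)·(2)·(1)/[(-1)·(-2)·(-3)] = -1
L_1(3) = (4)·(2)·(1)/[(1)·(-1)·(-2)] = 4
L_2(3) = (4)·(3)·(1)/[(2)·(1)·(-1)] = -6
L_3(3) = (4)·(3)·(2)/[(3)·(2)·(1)] = 4
Sum: (-6)·(-1) + 4·(4) + (-6)·(-6) + (-1)·(4) = 54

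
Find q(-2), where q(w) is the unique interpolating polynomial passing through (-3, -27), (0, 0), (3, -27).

-12

Evaluate each Lagrange basis at w = -2:
L_0(-2) = (-2)·(-5)/[(-3)·(-6)] = 5/9
L_1(-2) = (1)·(-5)/[(3)·(-3)] = 5/9
L_2(-2) = (1)·(-2)/[(6)·(3)] = -1/9
Sum: (-27)·(5/9) + 0 + (-27)·(-1/9) = -12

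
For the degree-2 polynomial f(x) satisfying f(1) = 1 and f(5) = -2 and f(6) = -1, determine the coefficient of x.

-57/20

L_0(x) = (x - 5)(x - 6) / [20] = (1/20)x^2 - (11/20)x + 3/2
L_1(x) = (x - 1)(x - 6) / [-4] = -(1/4)x^2 + (7/4)x - 3/2
L_2(x) = (x - 1)(x - 5) / [5] = (1/5)x^2 - (6/5)x + 1
f(x) = 1·L_0 + (-2)·L_1 + (-1)·L_2
Only the coefficient of x is needed; take it from each L_i and combine:
1·(-11/20) + (-2)·(7/4) + (-1)·(-6/5) = -57/20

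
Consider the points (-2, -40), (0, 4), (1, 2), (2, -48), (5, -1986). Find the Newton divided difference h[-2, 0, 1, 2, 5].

h[-2,0] = (4 - (-40)) / (0 - (-2)) = 22
h[0,1] = (2 - 4) / (1 - 0) = -2
h[1,2] = (-48 - 2) / (2 - 1) = -50
h[2,5] = (-1986 - (-48)) / (5 - 2) = -646
h[-2,0,1] = (-2 - 22) / (1 - (-2)) = -8
h[0,1,2] = (-50 - (-2)) / (2 - 0) = -24
h[1,2,5] = (-646 - (-50)) / (5 - 1) = -149
h[-2,0,1,2] = (-24 - (-8)) / (2 - (-2)) = -4
h[0,1,2,5] = (-149 - (-24)) / (5 - 0) = -25
h[-2,0,1,2,5] = (-25 - (-4)) / (5 - (-2)) = -3

-3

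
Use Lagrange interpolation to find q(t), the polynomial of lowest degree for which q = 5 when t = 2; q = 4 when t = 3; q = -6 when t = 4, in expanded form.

Build the Lagrange basis polynomials:
L_0(t) = (t - 3)(t - 4) / [2] = (1/2)t^2 - (7/2)t + 6
L_1(t) = (t - 2)(t - 4) / [-1] = -t^2 + 6t - 8
L_2(t) = (t - 2)(t - 3) / [2] = (1/2)t^2 - (5/2)t + 3
q(t) = 5·L_0 + 4·L_1 + (-6)·L_2
  5·L_0(t) = (5/2)t^2 - (35/2)t + 30
  4·L_1(t) = -4t^2 + 24t - 32
  (-6)·L_2(t) = -3t^2 + 15t - 18
Adding term by term: -(9/2)t^2 + (43/2)t - 20

q(t) = -(9/2)t^2 + (43/2)t - 20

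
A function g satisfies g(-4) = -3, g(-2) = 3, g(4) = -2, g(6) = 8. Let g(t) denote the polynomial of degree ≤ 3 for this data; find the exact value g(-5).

L_0(-5) = (-3)·(-9)·(-11)/[(-2)·(-8)·(-10)] = 297/160
L_1(-5) = (-1)·(-9)·(-11)/[(2)·(-6)·(-8)] = -33/32
L_2(-5) = (-1)·(-3)·(-11)/[(8)·(6)·(-2)] = 11/32
L_3(-5) = (-1)·(-3)·(-9)/[(10)·(8)·(2)] = -27/160
Sum: (-3)·(297/160) + 3·(-33/32) + (-2)·(11/32) + 8·(-27/160) = -107/10

-107/10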